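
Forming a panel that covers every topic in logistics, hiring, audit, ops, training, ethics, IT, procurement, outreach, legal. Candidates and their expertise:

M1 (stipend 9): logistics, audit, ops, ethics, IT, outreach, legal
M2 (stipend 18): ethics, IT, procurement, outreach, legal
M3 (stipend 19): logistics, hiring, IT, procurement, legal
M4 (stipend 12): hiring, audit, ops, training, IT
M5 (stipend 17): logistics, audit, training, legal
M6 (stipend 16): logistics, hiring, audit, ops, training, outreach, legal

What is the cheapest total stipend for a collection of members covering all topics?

34

M2, M6 cover every topic at stipend 18 + 16 = 34.
Any cover uses at least 2 members; among all covering selections none totals below 34.
Greedy by coverage-per-stipend would pick M1, M4, M2 for 39 — worse than the optimum 34.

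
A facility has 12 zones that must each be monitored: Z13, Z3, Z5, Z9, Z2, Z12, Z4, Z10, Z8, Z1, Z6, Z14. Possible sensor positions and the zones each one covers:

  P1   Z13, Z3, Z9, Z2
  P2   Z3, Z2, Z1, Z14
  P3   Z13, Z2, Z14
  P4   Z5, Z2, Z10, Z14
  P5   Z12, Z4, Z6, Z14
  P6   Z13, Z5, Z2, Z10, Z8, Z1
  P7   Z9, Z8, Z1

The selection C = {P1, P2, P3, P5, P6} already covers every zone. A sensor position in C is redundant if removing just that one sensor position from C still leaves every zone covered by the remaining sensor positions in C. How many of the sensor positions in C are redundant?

Drop P1: Z9 uncovered — not redundant.
Drop P2: the rest still cover every zone — redundant.
Drop P3: the rest still cover every zone — redundant.
Drop P5: Z12, Z4, Z6 uncovered — not redundant.
Drop P6: Z5, Z10, Z8 uncovered — not redundant.
2 redundant: P2, P3.

2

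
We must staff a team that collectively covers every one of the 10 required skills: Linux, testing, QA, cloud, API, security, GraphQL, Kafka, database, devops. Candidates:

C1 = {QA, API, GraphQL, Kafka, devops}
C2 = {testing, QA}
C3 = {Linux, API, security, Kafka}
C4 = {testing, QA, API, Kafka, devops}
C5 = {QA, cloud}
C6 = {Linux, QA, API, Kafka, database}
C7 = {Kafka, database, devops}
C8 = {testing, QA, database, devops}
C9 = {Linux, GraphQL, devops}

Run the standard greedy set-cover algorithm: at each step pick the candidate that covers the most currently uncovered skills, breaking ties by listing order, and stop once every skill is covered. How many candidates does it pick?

4

Pick 1: C1 covers 5 new skills (QA, API, GraphQL, Kafka, devops).
Pick 2: C3 covers 2 new skills (Linux, security).
Pick 3: C8 covers 2 new skills (testing, database).
Pick 4: C5 covers 1 new skills (cloud).
Greedy uses 4 candidates.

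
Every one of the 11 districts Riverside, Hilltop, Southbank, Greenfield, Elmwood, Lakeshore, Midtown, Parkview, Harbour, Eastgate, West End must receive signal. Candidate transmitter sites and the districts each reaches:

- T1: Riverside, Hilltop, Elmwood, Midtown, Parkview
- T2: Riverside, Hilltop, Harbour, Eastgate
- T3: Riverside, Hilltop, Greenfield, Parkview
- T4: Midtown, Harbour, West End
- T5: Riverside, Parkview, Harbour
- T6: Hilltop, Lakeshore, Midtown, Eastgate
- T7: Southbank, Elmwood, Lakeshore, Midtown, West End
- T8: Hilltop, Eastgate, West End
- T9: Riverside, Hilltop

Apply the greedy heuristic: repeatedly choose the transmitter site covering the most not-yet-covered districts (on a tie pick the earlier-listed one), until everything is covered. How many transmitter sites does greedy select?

Pick 1: T1 covers 5 new districts (Riverside, Hilltop, Elmwood, Midtown, Parkview).
Pick 2: T7 covers 3 new districts (Southbank, Lakeshore, West End).
Pick 3: T2 covers 2 new districts (Harbour, Eastgate).
Pick 4: T3 covers 1 new districts (Greenfield).
Greedy uses 4 transmitter sites. (The true minimum is 3.)

4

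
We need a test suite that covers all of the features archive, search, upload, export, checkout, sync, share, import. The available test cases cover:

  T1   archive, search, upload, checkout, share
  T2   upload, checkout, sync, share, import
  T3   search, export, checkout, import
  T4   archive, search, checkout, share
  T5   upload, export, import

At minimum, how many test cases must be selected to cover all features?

3

T1, T2, T3 together cover {archive, search, upload, export, checkout, sync, share, import} — every feature.
No 2 of the 5 test cases cover everything (all 10 pairs fall short), so 3 is minimum.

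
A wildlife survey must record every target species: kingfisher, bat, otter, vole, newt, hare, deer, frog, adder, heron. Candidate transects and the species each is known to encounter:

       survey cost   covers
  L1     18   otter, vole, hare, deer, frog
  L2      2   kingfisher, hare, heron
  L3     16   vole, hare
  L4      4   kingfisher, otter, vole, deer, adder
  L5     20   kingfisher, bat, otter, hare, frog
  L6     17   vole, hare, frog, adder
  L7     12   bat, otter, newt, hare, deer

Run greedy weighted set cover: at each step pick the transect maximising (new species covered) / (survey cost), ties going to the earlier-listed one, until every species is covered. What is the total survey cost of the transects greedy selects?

35

Pick 1: L2 adds 3 new (kingfisher, hare, heron) at survey cost 2 (ratio 3/2).
Pick 2: L4 adds 4 new (otter, vole, deer, adder) at survey cost 4 (ratio 4/4).
Pick 3: L7 adds 2 new (bat, newt) at survey cost 12 (ratio 2/12).
Pick 4: L6 adds 1 new (frog) at survey cost 17 (ratio 1/17).
Greedy total survey cost: 2 + 4 + 12 + 17 = 35. (The true optimum is 31, so greedy overshoots here.)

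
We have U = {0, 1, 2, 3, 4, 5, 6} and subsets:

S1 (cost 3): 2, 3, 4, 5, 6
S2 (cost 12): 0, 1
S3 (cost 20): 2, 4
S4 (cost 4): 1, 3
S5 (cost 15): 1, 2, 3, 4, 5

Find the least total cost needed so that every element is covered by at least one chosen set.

15

S1, S2 cover every element at cost 3 + 12 = 15.
Any cover uses at least 2 sets; among all covering selections none totals below 15.
Greedy by coverage-per-cost would pick S1, S4, S2 for 19 — worse than the optimum 15.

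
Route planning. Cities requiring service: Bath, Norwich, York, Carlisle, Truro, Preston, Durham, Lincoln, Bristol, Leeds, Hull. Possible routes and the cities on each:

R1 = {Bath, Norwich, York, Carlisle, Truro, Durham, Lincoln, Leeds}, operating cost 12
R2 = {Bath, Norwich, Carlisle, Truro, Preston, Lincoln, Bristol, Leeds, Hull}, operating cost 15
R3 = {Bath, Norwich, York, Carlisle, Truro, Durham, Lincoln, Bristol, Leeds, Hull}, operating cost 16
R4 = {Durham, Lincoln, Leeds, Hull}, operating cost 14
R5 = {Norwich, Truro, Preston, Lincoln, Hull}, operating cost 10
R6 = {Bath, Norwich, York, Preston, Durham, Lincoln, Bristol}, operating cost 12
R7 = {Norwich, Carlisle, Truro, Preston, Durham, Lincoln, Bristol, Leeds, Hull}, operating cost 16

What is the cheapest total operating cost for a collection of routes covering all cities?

26

R3, R5 cover every city at operating cost 16 + 10 = 26.
Any cover uses at least 2 routes; among all covering selections none totals below 26.
Greedy by coverage-per-operating cost would pick R1, R2 for 27 — worse than the optimum 26.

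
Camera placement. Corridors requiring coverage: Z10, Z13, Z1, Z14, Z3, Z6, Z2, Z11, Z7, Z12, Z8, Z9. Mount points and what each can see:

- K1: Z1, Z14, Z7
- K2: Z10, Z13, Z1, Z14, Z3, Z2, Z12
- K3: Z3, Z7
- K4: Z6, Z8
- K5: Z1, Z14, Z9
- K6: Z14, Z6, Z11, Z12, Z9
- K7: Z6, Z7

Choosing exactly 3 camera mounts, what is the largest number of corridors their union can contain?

11

Choosing K1, K2, K6 covers {Z10, Z13, Z1, Z14, Z3, Z6, Z2, Z11, Z7, Z12, Z9} — 11 corridors.
No choice of 3 camera mounts does better; here Z8 is left uncovered.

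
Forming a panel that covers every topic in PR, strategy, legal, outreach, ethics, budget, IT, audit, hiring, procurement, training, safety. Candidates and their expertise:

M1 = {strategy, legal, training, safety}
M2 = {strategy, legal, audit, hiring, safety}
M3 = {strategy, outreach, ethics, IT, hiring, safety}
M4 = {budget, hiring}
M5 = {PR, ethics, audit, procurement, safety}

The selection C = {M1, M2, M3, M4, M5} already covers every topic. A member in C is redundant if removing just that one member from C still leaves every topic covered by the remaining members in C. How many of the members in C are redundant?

Drop M1: training uncovered — not redundant.
Drop M2: the rest still cover every topic — redundant.
Drop M3: outreach, IT uncovered — not redundant.
Drop M4: budget uncovered — not redundant.
Drop M5: PR, procurement uncovered — not redundant.
1 redundant: M2.

1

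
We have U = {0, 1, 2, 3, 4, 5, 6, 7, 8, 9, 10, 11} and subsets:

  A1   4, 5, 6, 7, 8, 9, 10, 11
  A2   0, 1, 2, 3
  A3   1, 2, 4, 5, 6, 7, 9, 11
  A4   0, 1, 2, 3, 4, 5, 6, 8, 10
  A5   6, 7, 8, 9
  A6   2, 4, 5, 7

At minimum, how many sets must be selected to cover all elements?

2

A1, A2 together cover {0, 1, 2, 3, 4, 5, 6, 7, 8, 9, 10, 11} — every element.
No single set contains all 12 elements, so 2 is optimal.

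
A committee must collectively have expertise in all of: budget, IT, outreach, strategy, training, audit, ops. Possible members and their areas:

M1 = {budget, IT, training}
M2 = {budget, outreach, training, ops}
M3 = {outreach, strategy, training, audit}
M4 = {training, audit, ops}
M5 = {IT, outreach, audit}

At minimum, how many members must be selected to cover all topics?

M1, M2, M3 together cover {budget, IT, outreach, strategy, training, audit, ops} — every topic.
No 2 of the 5 members cover everything (all 10 pairs fall short), so 3 is minimum.

3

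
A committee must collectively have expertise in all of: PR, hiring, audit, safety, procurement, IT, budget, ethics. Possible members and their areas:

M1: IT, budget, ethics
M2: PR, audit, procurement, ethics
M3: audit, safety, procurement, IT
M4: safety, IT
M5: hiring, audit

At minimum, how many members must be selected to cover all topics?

4

M1, M2, M3, M5 together cover {PR, hiring, audit, safety, procurement, IT, budget, ethics} — every topic.
No 3 of the 5 members cover everything (all 10 triples fall short), so 4 is minimum.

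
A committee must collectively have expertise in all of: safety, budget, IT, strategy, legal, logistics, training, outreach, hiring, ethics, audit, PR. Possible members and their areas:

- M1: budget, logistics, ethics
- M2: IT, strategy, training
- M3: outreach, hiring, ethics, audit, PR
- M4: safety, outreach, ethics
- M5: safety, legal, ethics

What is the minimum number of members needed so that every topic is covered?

M1, M2, M3, M5 together cover {safety, budget, IT, strategy, legal, logistics, training, outreach, hiring, ethics, audit, PR} — every topic.
No 3 of the 5 members cover everything (all 10 triples fall short), so 4 is minimum.

4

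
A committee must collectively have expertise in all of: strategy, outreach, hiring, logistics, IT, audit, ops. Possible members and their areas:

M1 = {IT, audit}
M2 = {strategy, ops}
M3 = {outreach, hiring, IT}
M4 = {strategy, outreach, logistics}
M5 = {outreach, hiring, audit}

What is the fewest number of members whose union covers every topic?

M1, M2, M3, M4 together cover {strategy, outreach, hiring, logistics, IT, audit, ops} — every topic.
No 3 of the 5 members cover everything (all 10 triples fall short), so 4 is minimum.

4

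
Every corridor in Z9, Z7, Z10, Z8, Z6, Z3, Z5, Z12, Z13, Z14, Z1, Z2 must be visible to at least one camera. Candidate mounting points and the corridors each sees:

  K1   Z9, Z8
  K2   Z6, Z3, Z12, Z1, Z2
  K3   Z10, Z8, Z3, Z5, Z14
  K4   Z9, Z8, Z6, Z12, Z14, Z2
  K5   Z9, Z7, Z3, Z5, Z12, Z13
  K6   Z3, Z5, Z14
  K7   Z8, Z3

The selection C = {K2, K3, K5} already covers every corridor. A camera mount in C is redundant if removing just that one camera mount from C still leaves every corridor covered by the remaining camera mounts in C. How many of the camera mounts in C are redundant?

Drop K2: Z6, Z1, Z2 uncovered — not redundant.
Drop K3: Z10, Z8, Z14 uncovered — not redundant.
Drop K5: Z9, Z7, Z13 uncovered — not redundant.
None of the camera mounts in C is redundant.

0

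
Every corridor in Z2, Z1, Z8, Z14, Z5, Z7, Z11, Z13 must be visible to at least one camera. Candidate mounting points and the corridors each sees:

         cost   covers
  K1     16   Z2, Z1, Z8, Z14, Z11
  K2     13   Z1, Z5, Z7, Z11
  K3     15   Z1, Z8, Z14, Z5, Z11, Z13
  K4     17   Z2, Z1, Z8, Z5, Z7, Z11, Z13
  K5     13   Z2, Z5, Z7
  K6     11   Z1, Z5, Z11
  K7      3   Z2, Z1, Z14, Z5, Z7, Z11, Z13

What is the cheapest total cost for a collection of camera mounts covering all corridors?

18

K3, K7 cover every corridor at cost 15 + 3 = 18.
Any cover uses at least 2 camera mounts; among all covering selections none totals below 18.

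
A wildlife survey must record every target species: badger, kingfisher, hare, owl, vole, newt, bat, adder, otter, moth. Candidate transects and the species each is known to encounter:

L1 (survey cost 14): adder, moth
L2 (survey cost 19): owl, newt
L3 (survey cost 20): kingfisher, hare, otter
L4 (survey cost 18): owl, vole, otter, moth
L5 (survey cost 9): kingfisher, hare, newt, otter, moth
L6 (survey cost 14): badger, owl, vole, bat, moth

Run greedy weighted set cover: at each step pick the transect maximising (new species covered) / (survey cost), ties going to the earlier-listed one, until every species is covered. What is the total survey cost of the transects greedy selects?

37

Pick 1: L5 adds 5 new (kingfisher, hare, newt, otter, moth) at survey cost 9 (ratio 5/9).
Pick 2: L6 adds 4 new (badger, owl, vole, bat) at survey cost 14 (ratio 4/14).
Pick 3: L1 adds 1 new (adder) at survey cost 14 (ratio 1/14).
Greedy total survey cost: 9 + 14 + 14 = 37.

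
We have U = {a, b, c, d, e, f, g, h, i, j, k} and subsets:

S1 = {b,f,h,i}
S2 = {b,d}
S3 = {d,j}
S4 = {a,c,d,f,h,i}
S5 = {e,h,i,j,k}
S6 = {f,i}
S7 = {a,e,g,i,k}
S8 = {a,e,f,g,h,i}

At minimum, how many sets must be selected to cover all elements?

4

S1, S3, S4, S7 together cover {a, b, c, d, e, f, g, h, i, j, k} — every element.
No 3 of the 8 sets cover everything (all 56 triples fall short), so 4 is minimum.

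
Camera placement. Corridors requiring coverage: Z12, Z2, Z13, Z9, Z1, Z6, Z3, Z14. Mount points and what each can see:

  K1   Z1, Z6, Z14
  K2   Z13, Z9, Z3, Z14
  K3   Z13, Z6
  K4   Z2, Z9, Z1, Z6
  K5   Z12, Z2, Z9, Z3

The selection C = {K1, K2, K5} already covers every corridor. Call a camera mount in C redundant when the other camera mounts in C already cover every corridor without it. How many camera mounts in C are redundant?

0

Drop K1: Z1, Z6 uncovered — not redundant.
Drop K2: Z13 uncovered — not redundant.
Drop K5: Z12, Z2 uncovered — not redundant.
None of the camera mounts in C is redundant.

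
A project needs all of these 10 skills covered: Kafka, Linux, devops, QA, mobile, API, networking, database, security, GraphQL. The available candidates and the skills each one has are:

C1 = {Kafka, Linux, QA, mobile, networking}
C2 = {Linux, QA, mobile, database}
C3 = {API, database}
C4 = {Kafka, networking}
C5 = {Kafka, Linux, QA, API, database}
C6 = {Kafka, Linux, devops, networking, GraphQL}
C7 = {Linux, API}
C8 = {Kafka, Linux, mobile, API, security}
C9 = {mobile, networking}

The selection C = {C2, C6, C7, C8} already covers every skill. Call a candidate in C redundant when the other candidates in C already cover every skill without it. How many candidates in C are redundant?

Drop C2: QA, database uncovered — not redundant.
Drop C6: devops, networking, GraphQL uncovered — not redundant.
Drop C7: the rest still cover every skill — redundant.
Drop C8: security uncovered — not redundant.
1 redundant: C7.

1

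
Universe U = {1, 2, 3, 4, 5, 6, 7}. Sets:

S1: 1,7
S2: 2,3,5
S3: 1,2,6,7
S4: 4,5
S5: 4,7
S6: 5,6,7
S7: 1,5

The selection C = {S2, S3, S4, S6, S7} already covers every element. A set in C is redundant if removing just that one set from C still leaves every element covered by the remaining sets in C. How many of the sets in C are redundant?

3

Drop S2: 3 uncovered — not redundant.
Drop S3: the rest still cover every element — redundant.
Drop S4: 4 uncovered — not redundant.
Drop S6: the rest still cover every element — redundant.
Drop S7: the rest still cover every element — redundant.
3 redundant: S3, S6, S7.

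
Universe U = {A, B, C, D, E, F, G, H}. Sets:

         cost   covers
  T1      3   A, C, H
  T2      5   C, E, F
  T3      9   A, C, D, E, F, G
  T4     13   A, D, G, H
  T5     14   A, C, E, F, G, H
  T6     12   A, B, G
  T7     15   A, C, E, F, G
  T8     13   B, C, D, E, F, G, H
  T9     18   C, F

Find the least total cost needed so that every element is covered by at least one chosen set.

T1, T8 cover every element at cost 3 + 13 = 16.
Any cover uses at least 2 sets; among all covering selections none totals below 16.

16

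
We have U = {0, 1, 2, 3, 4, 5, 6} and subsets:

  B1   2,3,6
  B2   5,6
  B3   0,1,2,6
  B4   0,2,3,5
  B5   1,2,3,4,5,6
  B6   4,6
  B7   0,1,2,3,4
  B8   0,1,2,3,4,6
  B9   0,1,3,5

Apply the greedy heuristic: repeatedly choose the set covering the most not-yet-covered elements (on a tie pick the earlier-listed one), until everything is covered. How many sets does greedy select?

2

Pick 1: B5 covers 6 new elements (1, 2, 3, 4, 5, 6).
Pick 2: B3 covers 1 new elements (0).
Greedy uses 2 sets.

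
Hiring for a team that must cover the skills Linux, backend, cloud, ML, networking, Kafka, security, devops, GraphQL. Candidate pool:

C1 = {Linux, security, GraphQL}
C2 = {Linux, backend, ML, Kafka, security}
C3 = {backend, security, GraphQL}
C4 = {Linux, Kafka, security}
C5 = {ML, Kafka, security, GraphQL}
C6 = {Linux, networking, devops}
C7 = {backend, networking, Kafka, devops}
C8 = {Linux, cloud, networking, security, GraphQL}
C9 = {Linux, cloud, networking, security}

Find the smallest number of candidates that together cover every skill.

C2, C6, C8 together cover {Linux, backend, cloud, ML, networking, Kafka, security, devops, GraphQL} — every skill.
No 2 of the 9 candidates cover everything (all 36 pairs fall short), so 3 is minimum.

3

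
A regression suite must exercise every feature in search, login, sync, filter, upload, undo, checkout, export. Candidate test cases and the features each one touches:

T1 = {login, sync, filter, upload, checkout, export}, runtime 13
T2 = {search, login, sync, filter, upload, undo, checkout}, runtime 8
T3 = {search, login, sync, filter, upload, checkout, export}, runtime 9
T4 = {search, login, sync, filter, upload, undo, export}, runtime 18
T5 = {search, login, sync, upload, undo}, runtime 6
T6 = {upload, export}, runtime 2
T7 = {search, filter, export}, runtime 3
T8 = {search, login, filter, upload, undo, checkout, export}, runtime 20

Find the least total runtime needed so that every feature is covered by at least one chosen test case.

T2, T6 cover every feature at runtime 8 + 2 = 10.
Any cover uses at least 2 test cases; among all covering selections none totals below 10.

10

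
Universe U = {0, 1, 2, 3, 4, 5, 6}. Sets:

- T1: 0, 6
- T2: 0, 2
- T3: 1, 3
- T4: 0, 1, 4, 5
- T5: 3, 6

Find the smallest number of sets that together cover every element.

3

T2, T4, T5 together cover {0, 1, 2, 3, 4, 5, 6} — every element.
No 2 of the 5 sets cover everything (all 10 pairs fall short), so 3 is minimum.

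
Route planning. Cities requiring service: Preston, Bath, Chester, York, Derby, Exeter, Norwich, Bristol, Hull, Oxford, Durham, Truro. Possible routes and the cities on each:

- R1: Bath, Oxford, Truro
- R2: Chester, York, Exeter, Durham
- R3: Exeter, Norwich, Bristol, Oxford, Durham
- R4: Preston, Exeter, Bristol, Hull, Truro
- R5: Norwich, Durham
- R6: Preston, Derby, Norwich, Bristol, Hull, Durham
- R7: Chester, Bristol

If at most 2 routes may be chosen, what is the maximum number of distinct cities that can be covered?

9

Choosing R1, R6 covers {Preston, Bath, Derby, Norwich, Bristol, Hull, Oxford, Durham, Truro} — 9 cities.
No choice of 2 routes does better; here Chester, York, Exeter are left uncovered.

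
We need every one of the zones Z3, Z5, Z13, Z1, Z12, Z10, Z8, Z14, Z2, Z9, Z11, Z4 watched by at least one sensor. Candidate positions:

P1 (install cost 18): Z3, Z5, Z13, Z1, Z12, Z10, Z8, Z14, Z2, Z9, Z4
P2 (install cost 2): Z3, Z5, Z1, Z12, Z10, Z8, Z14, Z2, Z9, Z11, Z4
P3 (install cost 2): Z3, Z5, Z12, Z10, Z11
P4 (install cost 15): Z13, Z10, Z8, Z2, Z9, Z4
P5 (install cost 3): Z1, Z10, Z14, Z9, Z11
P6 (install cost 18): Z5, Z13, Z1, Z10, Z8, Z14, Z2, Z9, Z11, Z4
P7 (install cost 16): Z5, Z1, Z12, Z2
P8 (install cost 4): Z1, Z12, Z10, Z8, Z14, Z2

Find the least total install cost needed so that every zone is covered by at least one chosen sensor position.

P2, P4 cover every zone at install cost 2 + 15 = 17.
Any cover uses at least 2 sensor positions; among all covering selections none totals below 17.

17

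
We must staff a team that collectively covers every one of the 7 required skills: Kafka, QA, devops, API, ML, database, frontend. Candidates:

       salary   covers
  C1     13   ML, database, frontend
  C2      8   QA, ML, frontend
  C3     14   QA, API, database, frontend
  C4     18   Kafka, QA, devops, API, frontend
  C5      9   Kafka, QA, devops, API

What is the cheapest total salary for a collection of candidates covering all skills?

C1, C5 cover every skill at salary 13 + 9 = 22.
Any cover uses at least 2 candidates; among all covering selections none totals below 22.
Greedy by coverage-per-salary would pick C5, C2, C1 for 30 — worse than the optimum 22.

22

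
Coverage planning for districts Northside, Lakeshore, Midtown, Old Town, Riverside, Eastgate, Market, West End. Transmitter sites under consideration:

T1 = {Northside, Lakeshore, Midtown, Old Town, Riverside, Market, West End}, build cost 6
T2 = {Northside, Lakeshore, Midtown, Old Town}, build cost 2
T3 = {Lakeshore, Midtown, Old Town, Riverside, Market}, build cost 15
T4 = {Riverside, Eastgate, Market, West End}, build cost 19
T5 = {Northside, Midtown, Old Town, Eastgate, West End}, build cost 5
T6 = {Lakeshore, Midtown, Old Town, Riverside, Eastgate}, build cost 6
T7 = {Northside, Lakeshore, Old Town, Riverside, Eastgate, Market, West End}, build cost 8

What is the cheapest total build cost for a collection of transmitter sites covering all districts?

10

T2, T7 cover every district at build cost 2 + 8 = 10.
Any cover uses at least 2 transmitter sites; among all covering selections none totals below 10.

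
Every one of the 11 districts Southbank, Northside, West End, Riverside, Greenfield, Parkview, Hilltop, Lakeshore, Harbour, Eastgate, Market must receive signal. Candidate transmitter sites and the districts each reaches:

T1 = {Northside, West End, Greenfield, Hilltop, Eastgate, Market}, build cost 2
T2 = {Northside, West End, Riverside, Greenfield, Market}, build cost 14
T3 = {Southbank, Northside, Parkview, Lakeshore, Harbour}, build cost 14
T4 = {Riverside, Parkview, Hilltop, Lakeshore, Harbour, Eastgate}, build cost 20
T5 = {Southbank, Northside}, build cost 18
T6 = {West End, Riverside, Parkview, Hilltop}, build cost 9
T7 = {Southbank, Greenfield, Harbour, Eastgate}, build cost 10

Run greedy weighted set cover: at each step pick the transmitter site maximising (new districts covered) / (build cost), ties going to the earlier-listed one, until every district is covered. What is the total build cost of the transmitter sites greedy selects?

25

Pick 1: T1 adds 6 new (Northside, West End, Greenfield, Hilltop, Eastgate, Market) at build cost 2 (ratio 6/2).
Pick 2: T3 adds 4 new (Southbank, Parkview, Lakeshore, Harbour) at build cost 14 (ratio 4/14).
Pick 3: T6 adds 1 new (Riverside) at build cost 9 (ratio 1/9).
Greedy total build cost: 2 + 14 + 9 = 25.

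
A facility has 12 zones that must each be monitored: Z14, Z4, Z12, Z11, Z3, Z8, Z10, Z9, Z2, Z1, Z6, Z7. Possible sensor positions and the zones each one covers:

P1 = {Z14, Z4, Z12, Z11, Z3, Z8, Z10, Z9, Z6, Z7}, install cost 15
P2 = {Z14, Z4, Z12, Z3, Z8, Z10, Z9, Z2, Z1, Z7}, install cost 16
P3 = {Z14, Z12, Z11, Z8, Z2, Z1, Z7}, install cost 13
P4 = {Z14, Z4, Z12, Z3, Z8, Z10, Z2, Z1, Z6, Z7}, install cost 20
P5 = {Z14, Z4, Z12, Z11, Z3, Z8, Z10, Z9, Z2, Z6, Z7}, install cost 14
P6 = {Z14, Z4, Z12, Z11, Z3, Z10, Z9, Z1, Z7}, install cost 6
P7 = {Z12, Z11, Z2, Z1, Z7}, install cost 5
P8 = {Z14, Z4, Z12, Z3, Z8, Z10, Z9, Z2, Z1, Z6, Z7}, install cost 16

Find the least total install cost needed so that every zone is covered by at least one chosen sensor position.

19

P5, P7 cover every zone at install cost 14 + 5 = 19.
Any cover uses at least 2 sensor positions; among all covering selections none totals below 19.
Greedy by coverage-per-install cost would pick P6, P5 for 20 — worse than the optimum 19.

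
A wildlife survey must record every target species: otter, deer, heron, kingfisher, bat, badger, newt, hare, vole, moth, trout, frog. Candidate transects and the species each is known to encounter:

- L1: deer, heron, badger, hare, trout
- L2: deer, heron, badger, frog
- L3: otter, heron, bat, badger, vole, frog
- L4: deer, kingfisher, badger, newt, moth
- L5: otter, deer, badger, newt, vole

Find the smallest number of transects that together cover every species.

3

L1, L3, L4 together cover {otter, deer, heron, kingfisher, bat, badger, newt, hare, vole, moth, trout, frog} — every species.
No 2 of the 5 transects cover everything (all 10 pairs fall short), so 3 is minimum.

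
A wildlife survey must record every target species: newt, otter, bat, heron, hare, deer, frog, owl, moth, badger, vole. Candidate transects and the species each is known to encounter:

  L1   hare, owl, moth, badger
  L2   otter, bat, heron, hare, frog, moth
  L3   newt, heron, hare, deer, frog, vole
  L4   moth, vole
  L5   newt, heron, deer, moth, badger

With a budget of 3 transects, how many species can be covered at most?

Choosing L1, L2, L3 covers {newt, otter, bat, heron, hare, deer, frog, owl, moth, badger, vole} — 11 species.
That is all 11 species.

11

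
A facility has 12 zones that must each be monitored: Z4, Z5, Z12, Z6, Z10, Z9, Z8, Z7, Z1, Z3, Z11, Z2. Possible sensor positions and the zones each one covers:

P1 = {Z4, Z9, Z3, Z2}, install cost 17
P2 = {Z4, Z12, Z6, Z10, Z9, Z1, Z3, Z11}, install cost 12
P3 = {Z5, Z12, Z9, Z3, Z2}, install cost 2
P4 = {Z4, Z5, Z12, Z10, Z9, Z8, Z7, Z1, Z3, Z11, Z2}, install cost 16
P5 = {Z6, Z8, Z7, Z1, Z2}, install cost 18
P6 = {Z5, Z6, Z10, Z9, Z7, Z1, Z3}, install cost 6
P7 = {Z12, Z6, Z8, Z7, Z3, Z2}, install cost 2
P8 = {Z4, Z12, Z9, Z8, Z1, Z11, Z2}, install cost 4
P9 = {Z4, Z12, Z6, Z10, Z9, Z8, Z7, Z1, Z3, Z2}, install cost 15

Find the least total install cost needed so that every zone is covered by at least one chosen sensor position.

10

P6, P8 cover every zone at install cost 6 + 4 = 10.
Any cover uses at least 2 sensor positions; among all covering selections none totals below 10.
Greedy by coverage-per-install cost would pick P7, P3, P8, P6 for 14 — worse than the optimum 10.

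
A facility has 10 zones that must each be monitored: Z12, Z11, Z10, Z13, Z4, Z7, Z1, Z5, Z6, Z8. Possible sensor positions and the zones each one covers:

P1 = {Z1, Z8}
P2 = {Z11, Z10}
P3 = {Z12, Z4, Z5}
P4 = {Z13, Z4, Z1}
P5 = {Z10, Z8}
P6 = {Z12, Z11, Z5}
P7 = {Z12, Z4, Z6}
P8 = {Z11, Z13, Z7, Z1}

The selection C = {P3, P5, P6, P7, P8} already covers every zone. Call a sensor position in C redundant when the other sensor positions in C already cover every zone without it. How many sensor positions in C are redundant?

2

Drop P3: the rest still cover every zone — redundant.
Drop P5: Z10, Z8 uncovered — not redundant.
Drop P6: the rest still cover every zone — redundant.
Drop P7: Z6 uncovered — not redundant.
Drop P8: Z13, Z7, Z1 uncovered — not redundant.
2 redundant: P3, P6.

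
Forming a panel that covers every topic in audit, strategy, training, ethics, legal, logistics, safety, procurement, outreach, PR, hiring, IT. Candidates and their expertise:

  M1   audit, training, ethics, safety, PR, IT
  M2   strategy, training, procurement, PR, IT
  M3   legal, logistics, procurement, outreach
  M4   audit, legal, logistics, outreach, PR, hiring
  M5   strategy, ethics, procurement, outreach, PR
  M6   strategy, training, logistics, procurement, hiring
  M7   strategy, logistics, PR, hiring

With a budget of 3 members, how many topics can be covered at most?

12

Choosing M1, M2, M4 covers {audit, strategy, training, ethics, legal, logistics, safety, procurement, outreach, PR, hiring, IT} — 12 topics.
That is all 12 topics.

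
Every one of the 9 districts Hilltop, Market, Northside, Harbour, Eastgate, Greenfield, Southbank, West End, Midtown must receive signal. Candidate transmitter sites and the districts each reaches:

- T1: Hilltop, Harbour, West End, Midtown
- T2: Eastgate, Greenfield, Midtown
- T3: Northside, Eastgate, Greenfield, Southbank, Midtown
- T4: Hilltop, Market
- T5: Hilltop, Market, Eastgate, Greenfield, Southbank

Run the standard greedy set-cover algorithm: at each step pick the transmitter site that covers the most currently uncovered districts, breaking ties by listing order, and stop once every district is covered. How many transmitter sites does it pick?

Pick 1: T3 covers 5 new districts (Northside, Eastgate, Greenfield, Southbank, Midtown).
Pick 2: T1 covers 3 new districts (Hilltop, Harbour, West End).
Pick 3: T4 covers 1 new districts (Market).
Greedy uses 3 transmitter sites.

3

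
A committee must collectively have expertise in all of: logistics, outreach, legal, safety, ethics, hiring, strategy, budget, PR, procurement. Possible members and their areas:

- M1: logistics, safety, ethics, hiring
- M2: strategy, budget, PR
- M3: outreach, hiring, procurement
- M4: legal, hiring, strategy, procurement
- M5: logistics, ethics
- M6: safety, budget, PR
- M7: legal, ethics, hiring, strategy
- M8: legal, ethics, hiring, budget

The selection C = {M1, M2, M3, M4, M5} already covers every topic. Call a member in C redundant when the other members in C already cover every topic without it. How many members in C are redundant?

1

Drop M1: safety uncovered — not redundant.
Drop M2: budget, PR uncovered — not redundant.
Drop M3: outreach uncovered — not redundant.
Drop M4: legal uncovered — not redundant.
Drop M5: the rest still cover every topic — redundant.
1 redundant: M5.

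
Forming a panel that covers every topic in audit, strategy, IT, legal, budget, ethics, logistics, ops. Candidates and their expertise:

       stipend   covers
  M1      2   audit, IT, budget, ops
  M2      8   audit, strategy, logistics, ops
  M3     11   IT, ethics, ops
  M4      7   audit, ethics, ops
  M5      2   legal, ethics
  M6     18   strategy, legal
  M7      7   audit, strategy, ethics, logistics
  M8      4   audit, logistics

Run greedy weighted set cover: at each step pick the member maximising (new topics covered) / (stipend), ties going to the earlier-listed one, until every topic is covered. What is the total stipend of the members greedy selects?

Pick 1: M1 adds 4 new (audit, IT, budget, ops) at stipend 2 (ratio 4/2).
Pick 2: M5 adds 2 new (legal, ethics) at stipend 2 (ratio 2/2).
Pick 3: M7 adds 2 new (strategy, logistics) at stipend 7 (ratio 2/7).
Greedy total stipend: 2 + 2 + 7 = 11.

11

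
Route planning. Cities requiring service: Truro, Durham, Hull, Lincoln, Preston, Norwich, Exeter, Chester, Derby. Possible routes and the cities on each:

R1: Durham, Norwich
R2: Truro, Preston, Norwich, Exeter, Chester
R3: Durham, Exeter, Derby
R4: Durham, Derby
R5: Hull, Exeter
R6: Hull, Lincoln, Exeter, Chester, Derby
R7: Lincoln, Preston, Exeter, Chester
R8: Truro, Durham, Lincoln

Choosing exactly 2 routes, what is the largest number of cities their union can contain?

Choosing R2, R6 covers {Truro, Hull, Lincoln, Preston, Norwich, Exeter, Chester, Derby} — 8 cities.
No choice of 2 routes does better; here Durham is left uncovered.

8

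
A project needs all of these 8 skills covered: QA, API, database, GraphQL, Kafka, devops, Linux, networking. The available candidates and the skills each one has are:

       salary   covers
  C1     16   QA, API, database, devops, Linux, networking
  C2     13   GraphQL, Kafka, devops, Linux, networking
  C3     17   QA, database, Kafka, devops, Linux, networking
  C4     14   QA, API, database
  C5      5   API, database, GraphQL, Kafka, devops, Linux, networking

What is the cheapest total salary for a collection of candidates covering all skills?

C4, C5 cover every skill at salary 14 + 5 = 19.
Any cover uses at least 2 candidates; among all covering selections none totals below 19.

19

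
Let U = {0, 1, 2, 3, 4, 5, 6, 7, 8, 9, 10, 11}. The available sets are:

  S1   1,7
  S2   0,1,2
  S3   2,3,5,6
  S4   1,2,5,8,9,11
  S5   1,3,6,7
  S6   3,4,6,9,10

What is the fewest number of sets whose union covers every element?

S1, S2, S4, S6 together cover {0, 1, 2, 3, 4, 5, 6, 7, 8, 9, 10, 11} — every element.
No 3 of the 6 sets cover everything (all 20 triples fall short), so 4 is minimum.

4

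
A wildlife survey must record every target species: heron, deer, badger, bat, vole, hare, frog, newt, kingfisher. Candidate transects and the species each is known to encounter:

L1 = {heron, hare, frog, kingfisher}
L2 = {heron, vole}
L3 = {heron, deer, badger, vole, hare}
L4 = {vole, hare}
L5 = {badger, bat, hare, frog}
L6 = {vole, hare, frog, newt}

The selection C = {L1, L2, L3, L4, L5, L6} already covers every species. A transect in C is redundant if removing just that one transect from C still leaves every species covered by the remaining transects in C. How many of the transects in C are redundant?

Drop L1: kingfisher uncovered — not redundant.
Drop L2: the rest still cover every species — redundant.
Drop L3: deer uncovered — not redundant.
Drop L4: the rest still cover every species — redundant.
Drop L5: bat uncovered — not redundant.
Drop L6: newt uncovered — not redundant.
2 redundant: L2, L4.

2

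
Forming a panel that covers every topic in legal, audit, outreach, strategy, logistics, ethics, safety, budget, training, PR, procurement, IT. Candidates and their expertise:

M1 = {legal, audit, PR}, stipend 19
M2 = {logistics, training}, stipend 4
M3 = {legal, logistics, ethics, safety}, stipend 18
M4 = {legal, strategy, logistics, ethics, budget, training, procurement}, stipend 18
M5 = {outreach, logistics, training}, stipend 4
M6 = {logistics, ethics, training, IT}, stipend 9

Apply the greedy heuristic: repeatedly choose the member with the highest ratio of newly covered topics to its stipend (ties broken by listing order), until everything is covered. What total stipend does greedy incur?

68

Pick 1: M5 adds 3 new (outreach, logistics, training) at stipend 4 (ratio 3/4).
Pick 2: M4 adds 5 new (legal, strategy, ethics, budget, procurement) at stipend 18 (ratio 5/18).
Pick 3: M6 adds 1 new (IT) at stipend 9 (ratio 1/9).
Pick 4: M1 adds 2 new (audit, PR) at stipend 19 (ratio 2/19).
Pick 5: M3 adds 1 new (safety) at stipend 18 (ratio 1/18).
Greedy total stipend: 4 + 18 + 9 + 19 + 18 = 68.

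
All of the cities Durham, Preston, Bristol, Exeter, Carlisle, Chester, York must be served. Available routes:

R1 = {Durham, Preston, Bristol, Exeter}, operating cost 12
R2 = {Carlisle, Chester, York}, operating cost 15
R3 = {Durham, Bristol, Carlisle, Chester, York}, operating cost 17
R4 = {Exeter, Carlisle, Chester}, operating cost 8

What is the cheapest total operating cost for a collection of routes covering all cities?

27

R1, R2 cover every city at operating cost 12 + 15 = 27.
Any cover uses at least 2 routes; among all covering selections none totals below 27.
Greedy by coverage-per-operating cost would pick R4, R1, R2 for 35 — worse than the optimum 27.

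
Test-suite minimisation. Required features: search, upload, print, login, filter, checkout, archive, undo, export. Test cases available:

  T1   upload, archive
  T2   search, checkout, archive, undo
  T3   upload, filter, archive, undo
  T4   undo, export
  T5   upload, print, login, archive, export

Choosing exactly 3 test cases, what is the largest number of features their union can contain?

9

Choosing T2, T3, T5 covers {search, upload, print, login, filter, checkout, archive, undo, export} — 9 features.
That is all 9 features.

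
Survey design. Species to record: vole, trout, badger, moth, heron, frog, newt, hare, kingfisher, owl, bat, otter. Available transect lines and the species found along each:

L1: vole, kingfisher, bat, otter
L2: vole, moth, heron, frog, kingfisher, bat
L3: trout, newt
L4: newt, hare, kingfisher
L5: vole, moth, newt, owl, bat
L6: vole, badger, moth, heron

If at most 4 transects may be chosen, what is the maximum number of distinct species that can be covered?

10

Choosing L1, L2, L3, L4 covers {vole, trout, moth, heron, frog, newt, hare, kingfisher, bat, otter} — 10 species.
No choice of 4 transects does better; here badger, owl are left uncovered.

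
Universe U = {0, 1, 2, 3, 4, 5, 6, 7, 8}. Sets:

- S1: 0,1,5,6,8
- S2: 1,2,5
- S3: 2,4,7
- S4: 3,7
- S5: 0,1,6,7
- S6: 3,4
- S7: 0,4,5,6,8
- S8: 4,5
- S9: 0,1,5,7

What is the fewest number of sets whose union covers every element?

S1, S3, S4 together cover {0, 1, 2, 3, 4, 5, 6, 7, 8} — every element.
No 2 of the 9 sets cover everything (all 36 pairs fall short), so 3 is minimum.

3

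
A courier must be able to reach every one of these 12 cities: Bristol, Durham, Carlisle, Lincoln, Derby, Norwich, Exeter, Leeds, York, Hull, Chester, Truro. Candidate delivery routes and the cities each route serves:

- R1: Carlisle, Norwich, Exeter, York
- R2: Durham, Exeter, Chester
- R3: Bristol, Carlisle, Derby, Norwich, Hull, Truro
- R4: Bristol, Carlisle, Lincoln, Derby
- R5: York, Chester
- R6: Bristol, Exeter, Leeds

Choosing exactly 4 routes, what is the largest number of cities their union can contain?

Choosing R1, R2, R3, R4 covers {Bristol, Durham, Carlisle, Lincoln, Derby, Norwich, Exeter, York, Hull, Chester, Truro} — 11 cities.
No choice of 4 routes does better; here Leeds is left uncovered.

11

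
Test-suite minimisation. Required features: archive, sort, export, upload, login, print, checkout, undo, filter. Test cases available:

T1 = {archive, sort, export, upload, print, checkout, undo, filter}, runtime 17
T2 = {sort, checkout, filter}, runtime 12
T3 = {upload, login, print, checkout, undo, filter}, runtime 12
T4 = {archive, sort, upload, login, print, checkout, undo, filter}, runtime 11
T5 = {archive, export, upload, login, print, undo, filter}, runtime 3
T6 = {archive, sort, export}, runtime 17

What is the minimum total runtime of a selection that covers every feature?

14

T4, T5 cover every feature at runtime 11 + 3 = 14.
Any cover uses at least 2 test cases; among all covering selections none totals below 14.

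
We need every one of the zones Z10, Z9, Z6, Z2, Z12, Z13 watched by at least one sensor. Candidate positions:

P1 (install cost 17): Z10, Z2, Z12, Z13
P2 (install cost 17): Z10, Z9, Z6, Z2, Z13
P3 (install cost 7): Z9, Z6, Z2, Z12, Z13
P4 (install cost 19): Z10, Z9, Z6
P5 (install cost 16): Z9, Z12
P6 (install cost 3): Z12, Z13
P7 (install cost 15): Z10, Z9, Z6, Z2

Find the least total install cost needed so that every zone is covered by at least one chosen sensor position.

P6, P7 cover every zone at install cost 3 + 15 = 18.
Any cover uses at least 2 sensor positions; among all covering selections none totals below 18.
Greedy by coverage-per-install cost would pick P3, P7 for 22 — worse than the optimum 18.

18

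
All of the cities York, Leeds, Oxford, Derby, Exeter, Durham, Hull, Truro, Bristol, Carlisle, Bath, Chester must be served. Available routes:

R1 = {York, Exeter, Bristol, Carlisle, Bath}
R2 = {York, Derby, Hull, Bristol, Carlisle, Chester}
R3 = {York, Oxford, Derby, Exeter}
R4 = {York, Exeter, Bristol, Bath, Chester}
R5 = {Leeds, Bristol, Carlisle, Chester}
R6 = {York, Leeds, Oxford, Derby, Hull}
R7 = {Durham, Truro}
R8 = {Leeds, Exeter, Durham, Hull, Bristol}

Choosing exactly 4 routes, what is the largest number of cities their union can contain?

12

Choosing R1, R2, R6, R7 covers {York, Leeds, Oxford, Derby, Exeter, Durham, Hull, Truro, Bristol, Carlisle, Bath, Chester} — 12 cities.
That is all 12 cities.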